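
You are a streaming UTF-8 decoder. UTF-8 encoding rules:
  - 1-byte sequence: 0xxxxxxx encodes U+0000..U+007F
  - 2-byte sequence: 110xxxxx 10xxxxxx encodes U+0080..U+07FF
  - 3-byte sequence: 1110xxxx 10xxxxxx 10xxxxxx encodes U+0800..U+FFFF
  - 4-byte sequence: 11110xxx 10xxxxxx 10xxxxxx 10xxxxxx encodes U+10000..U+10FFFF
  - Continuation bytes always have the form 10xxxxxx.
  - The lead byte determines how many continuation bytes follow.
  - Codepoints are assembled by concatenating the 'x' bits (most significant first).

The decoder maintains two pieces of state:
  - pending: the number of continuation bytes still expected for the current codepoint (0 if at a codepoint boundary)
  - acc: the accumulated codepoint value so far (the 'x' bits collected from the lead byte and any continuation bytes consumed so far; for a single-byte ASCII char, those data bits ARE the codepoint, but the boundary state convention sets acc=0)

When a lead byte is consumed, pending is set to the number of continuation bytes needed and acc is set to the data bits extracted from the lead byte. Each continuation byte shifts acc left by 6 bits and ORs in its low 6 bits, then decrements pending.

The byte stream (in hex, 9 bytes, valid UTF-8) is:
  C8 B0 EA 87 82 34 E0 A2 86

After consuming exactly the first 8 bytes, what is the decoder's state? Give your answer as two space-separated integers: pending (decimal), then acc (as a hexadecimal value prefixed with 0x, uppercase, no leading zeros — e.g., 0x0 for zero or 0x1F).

Byte[0]=C8: 2-byte lead. pending=1, acc=0x8
Byte[1]=B0: continuation. acc=(acc<<6)|0x30=0x230, pending=0
Byte[2]=EA: 3-byte lead. pending=2, acc=0xA
Byte[3]=87: continuation. acc=(acc<<6)|0x07=0x287, pending=1
Byte[4]=82: continuation. acc=(acc<<6)|0x02=0xA1C2, pending=0
Byte[5]=34: 1-byte. pending=0, acc=0x0
Byte[6]=E0: 3-byte lead. pending=2, acc=0x0
Byte[7]=A2: continuation. acc=(acc<<6)|0x22=0x22, pending=1

Answer: 1 0x22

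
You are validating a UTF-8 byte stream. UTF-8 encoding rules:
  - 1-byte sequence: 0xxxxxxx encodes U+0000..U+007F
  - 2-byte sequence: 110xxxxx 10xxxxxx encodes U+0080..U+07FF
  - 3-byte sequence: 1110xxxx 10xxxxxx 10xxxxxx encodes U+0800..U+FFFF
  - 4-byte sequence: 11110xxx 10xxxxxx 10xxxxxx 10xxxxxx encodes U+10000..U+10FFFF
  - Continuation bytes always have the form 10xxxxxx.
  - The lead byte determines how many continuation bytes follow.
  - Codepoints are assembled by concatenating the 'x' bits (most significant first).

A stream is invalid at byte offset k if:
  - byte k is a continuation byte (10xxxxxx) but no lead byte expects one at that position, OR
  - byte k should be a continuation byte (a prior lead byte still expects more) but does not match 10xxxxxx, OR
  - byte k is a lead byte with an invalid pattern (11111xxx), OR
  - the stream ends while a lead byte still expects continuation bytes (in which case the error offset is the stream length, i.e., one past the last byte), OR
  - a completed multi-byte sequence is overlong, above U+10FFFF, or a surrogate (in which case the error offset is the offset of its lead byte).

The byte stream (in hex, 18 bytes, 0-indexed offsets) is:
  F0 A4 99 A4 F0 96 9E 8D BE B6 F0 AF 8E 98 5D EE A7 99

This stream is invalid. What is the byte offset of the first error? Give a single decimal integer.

Answer: 8

Derivation:
Byte[0]=F0: 4-byte lead, need 3 cont bytes. acc=0x0
Byte[1]=A4: continuation. acc=(acc<<6)|0x24=0x24
Byte[2]=99: continuation. acc=(acc<<6)|0x19=0x919
Byte[3]=A4: continuation. acc=(acc<<6)|0x24=0x24664
Completed: cp=U+24664 (starts at byte 0)
Byte[4]=F0: 4-byte lead, need 3 cont bytes. acc=0x0
Byte[5]=96: continuation. acc=(acc<<6)|0x16=0x16
Byte[6]=9E: continuation. acc=(acc<<6)|0x1E=0x59E
Byte[7]=8D: continuation. acc=(acc<<6)|0x0D=0x1678D
Completed: cp=U+1678D (starts at byte 4)
Byte[8]=BE: INVALID lead byte (not 0xxx/110x/1110/11110)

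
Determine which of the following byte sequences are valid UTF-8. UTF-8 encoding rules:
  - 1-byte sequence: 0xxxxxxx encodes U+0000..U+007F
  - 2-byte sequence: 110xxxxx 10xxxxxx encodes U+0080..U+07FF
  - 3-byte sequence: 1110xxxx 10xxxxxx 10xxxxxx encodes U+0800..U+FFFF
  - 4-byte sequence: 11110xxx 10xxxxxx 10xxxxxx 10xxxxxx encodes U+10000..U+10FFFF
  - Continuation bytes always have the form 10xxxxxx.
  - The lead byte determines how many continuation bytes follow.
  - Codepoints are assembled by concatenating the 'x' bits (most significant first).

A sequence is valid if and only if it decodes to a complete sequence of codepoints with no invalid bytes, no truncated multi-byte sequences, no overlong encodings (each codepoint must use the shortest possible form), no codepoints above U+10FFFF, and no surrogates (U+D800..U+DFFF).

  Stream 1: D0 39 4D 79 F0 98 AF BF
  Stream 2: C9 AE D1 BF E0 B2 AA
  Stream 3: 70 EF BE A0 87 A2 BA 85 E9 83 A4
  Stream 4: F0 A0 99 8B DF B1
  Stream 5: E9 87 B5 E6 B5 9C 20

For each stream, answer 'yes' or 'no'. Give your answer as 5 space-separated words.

Answer: no yes no yes yes

Derivation:
Stream 1: error at byte offset 1. INVALID
Stream 2: decodes cleanly. VALID
Stream 3: error at byte offset 4. INVALID
Stream 4: decodes cleanly. VALID
Stream 5: decodes cleanly. VALID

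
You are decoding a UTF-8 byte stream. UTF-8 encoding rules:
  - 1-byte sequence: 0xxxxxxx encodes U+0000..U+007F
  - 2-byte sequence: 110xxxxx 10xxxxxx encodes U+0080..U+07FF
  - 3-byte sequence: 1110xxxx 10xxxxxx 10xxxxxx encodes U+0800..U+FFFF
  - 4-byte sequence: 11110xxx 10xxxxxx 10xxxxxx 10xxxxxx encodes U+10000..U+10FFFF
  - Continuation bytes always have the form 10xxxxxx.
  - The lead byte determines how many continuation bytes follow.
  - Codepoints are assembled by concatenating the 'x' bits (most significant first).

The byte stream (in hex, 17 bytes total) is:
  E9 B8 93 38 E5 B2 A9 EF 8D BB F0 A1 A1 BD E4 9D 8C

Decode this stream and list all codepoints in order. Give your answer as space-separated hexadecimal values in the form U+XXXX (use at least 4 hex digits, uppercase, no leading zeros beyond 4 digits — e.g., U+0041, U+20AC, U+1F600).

Byte[0]=E9: 3-byte lead, need 2 cont bytes. acc=0x9
Byte[1]=B8: continuation. acc=(acc<<6)|0x38=0x278
Byte[2]=93: continuation. acc=(acc<<6)|0x13=0x9E13
Completed: cp=U+9E13 (starts at byte 0)
Byte[3]=38: 1-byte ASCII. cp=U+0038
Byte[4]=E5: 3-byte lead, need 2 cont bytes. acc=0x5
Byte[5]=B2: continuation. acc=(acc<<6)|0x32=0x172
Byte[6]=A9: continuation. acc=(acc<<6)|0x29=0x5CA9
Completed: cp=U+5CA9 (starts at byte 4)
Byte[7]=EF: 3-byte lead, need 2 cont bytes. acc=0xF
Byte[8]=8D: continuation. acc=(acc<<6)|0x0D=0x3CD
Byte[9]=BB: continuation. acc=(acc<<6)|0x3B=0xF37B
Completed: cp=U+F37B (starts at byte 7)
Byte[10]=F0: 4-byte lead, need 3 cont bytes. acc=0x0
Byte[11]=A1: continuation. acc=(acc<<6)|0x21=0x21
Byte[12]=A1: continuation. acc=(acc<<6)|0x21=0x861
Byte[13]=BD: continuation. acc=(acc<<6)|0x3D=0x2187D
Completed: cp=U+2187D (starts at byte 10)
Byte[14]=E4: 3-byte lead, need 2 cont bytes. acc=0x4
Byte[15]=9D: continuation. acc=(acc<<6)|0x1D=0x11D
Byte[16]=8C: continuation. acc=(acc<<6)|0x0C=0x474C
Completed: cp=U+474C (starts at byte 14)

Answer: U+9E13 U+0038 U+5CA9 U+F37B U+2187D U+474C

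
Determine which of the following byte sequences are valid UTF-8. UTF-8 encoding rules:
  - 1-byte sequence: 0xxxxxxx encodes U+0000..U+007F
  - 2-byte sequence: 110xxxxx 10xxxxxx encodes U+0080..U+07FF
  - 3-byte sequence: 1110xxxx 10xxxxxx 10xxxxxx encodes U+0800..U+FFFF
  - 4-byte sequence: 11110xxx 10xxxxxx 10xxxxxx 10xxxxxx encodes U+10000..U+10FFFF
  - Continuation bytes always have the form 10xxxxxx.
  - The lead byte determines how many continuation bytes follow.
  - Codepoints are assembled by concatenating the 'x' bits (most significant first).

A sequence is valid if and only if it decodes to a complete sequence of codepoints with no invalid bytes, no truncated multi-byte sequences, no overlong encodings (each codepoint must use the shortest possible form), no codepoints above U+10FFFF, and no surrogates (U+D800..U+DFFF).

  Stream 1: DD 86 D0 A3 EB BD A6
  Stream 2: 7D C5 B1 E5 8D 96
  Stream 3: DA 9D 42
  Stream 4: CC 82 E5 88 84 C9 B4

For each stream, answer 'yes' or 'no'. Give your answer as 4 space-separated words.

Answer: yes yes yes yes

Derivation:
Stream 1: decodes cleanly. VALID
Stream 2: decodes cleanly. VALID
Stream 3: decodes cleanly. VALID
Stream 4: decodes cleanly. VALID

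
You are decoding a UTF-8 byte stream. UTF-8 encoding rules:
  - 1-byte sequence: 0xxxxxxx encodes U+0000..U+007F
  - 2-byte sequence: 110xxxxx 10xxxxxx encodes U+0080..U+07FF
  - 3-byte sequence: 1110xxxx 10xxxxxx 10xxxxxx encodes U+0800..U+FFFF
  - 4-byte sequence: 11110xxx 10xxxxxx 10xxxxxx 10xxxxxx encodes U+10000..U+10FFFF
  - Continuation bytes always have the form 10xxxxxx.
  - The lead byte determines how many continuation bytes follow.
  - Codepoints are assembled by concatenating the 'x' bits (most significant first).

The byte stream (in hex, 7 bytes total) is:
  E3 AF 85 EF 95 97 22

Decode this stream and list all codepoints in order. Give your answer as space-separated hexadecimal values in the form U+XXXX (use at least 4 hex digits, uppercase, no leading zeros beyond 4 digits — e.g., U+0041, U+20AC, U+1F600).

Answer: U+3BC5 U+F557 U+0022

Derivation:
Byte[0]=E3: 3-byte lead, need 2 cont bytes. acc=0x3
Byte[1]=AF: continuation. acc=(acc<<6)|0x2F=0xEF
Byte[2]=85: continuation. acc=(acc<<6)|0x05=0x3BC5
Completed: cp=U+3BC5 (starts at byte 0)
Byte[3]=EF: 3-byte lead, need 2 cont bytes. acc=0xF
Byte[4]=95: continuation. acc=(acc<<6)|0x15=0x3D5
Byte[5]=97: continuation. acc=(acc<<6)|0x17=0xF557
Completed: cp=U+F557 (starts at byte 3)
Byte[6]=22: 1-byte ASCII. cp=U+0022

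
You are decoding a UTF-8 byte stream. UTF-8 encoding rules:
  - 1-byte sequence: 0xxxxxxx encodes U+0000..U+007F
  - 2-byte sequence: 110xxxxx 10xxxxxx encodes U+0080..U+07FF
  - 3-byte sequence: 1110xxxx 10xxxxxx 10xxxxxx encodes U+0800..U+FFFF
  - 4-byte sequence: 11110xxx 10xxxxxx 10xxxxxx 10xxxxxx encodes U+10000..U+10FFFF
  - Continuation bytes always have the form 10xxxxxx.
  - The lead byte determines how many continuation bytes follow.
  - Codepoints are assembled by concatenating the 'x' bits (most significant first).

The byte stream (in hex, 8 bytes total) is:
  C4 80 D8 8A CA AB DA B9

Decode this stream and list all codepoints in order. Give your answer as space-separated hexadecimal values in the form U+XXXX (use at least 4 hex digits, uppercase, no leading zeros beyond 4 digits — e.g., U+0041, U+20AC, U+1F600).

Byte[0]=C4: 2-byte lead, need 1 cont bytes. acc=0x4
Byte[1]=80: continuation. acc=(acc<<6)|0x00=0x100
Completed: cp=U+0100 (starts at byte 0)
Byte[2]=D8: 2-byte lead, need 1 cont bytes. acc=0x18
Byte[3]=8A: continuation. acc=(acc<<6)|0x0A=0x60A
Completed: cp=U+060A (starts at byte 2)
Byte[4]=CA: 2-byte lead, need 1 cont bytes. acc=0xA
Byte[5]=AB: continuation. acc=(acc<<6)|0x2B=0x2AB
Completed: cp=U+02AB (starts at byte 4)
Byte[6]=DA: 2-byte lead, need 1 cont bytes. acc=0x1A
Byte[7]=B9: continuation. acc=(acc<<6)|0x39=0x6B9
Completed: cp=U+06B9 (starts at byte 6)

Answer: U+0100 U+060A U+02AB U+06B9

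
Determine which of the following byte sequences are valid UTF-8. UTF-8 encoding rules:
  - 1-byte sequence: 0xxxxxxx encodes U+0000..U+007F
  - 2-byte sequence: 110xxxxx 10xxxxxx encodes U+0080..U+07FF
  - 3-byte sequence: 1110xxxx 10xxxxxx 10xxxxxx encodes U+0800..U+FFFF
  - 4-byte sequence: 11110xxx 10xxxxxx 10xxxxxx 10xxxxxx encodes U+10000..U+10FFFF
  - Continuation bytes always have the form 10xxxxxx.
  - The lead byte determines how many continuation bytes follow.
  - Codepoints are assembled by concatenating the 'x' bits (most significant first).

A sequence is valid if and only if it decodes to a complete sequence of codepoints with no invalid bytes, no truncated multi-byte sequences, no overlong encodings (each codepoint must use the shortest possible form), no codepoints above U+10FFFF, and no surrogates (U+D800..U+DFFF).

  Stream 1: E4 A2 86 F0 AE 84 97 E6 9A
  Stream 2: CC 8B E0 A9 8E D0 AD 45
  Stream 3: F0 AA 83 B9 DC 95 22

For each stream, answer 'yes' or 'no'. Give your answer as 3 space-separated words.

Stream 1: error at byte offset 9. INVALID
Stream 2: decodes cleanly. VALID
Stream 3: decodes cleanly. VALID

Answer: no yes yes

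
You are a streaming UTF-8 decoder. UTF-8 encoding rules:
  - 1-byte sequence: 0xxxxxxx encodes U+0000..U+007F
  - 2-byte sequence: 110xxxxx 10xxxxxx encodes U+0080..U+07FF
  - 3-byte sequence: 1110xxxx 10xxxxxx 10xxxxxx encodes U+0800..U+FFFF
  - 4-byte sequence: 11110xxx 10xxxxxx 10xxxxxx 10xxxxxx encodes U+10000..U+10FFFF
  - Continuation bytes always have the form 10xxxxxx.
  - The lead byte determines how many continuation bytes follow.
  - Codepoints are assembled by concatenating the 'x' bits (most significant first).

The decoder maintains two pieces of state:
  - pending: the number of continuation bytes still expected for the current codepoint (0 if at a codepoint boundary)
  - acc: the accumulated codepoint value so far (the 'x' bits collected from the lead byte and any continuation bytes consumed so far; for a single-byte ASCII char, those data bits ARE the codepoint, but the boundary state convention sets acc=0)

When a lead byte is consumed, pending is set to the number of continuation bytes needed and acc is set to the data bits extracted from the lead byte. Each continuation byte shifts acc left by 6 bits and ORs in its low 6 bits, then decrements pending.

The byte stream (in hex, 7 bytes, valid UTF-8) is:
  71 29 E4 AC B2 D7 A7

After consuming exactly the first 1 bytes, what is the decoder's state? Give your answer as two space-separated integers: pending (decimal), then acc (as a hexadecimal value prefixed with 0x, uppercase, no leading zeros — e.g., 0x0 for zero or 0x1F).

Byte[0]=71: 1-byte. pending=0, acc=0x0

Answer: 0 0x0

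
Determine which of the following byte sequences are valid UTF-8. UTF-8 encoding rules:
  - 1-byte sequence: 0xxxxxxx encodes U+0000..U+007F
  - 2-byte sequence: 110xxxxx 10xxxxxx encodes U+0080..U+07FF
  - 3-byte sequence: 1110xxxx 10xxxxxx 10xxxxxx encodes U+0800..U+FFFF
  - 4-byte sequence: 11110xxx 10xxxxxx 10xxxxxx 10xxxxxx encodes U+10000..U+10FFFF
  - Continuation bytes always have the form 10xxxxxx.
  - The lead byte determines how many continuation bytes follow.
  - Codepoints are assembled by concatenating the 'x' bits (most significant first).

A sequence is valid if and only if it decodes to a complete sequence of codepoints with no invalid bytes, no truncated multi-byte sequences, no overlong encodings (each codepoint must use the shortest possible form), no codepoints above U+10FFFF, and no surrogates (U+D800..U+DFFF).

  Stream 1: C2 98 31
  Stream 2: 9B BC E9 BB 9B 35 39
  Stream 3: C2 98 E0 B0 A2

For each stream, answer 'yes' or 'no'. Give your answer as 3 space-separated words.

Stream 1: decodes cleanly. VALID
Stream 2: error at byte offset 0. INVALID
Stream 3: decodes cleanly. VALID

Answer: yes no yes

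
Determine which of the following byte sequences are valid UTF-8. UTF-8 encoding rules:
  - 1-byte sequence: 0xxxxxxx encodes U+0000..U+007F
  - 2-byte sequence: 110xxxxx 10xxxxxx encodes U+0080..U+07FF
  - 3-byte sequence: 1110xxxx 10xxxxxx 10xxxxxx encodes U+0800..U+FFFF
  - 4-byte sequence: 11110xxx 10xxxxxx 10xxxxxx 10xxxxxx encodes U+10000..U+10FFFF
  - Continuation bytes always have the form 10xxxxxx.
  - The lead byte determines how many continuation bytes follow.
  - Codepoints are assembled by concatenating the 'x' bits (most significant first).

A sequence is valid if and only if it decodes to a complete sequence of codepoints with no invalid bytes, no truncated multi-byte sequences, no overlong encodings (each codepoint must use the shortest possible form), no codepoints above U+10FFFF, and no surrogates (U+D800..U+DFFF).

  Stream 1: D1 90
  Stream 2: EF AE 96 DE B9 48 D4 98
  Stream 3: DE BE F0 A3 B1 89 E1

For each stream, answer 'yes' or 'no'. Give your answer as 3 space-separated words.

Answer: yes yes no

Derivation:
Stream 1: decodes cleanly. VALID
Stream 2: decodes cleanly. VALID
Stream 3: error at byte offset 7. INVALID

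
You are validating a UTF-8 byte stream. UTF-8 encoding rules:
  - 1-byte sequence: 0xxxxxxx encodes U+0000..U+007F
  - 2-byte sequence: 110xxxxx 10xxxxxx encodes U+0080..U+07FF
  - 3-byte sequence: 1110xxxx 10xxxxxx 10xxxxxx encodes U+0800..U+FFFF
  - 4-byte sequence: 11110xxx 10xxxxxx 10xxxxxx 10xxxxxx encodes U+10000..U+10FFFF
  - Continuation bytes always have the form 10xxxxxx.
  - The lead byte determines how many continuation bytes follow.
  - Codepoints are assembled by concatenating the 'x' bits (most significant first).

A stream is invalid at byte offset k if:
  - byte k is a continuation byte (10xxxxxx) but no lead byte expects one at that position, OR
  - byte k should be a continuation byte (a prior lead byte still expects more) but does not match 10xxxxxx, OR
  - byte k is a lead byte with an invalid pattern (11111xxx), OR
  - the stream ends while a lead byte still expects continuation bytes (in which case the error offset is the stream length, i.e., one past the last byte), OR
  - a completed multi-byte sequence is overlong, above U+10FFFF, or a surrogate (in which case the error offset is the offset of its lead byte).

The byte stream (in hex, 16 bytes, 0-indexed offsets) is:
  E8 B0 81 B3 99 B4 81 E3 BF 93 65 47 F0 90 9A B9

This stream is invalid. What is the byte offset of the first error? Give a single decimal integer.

Answer: 3

Derivation:
Byte[0]=E8: 3-byte lead, need 2 cont bytes. acc=0x8
Byte[1]=B0: continuation. acc=(acc<<6)|0x30=0x230
Byte[2]=81: continuation. acc=(acc<<6)|0x01=0x8C01
Completed: cp=U+8C01 (starts at byte 0)
Byte[3]=B3: INVALID lead byte (not 0xxx/110x/1110/11110)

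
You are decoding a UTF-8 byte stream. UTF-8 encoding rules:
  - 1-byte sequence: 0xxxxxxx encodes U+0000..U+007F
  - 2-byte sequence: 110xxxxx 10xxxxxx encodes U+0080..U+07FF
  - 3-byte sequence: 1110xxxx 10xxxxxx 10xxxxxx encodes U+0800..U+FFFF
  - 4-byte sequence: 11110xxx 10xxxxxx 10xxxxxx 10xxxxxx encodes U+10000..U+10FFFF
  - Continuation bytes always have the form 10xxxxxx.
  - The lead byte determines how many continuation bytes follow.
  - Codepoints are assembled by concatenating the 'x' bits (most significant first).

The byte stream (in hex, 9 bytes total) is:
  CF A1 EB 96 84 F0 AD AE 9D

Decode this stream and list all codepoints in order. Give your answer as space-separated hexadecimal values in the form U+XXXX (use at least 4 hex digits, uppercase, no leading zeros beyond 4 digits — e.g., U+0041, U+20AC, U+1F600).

Byte[0]=CF: 2-byte lead, need 1 cont bytes. acc=0xF
Byte[1]=A1: continuation. acc=(acc<<6)|0x21=0x3E1
Completed: cp=U+03E1 (starts at byte 0)
Byte[2]=EB: 3-byte lead, need 2 cont bytes. acc=0xB
Byte[3]=96: continuation. acc=(acc<<6)|0x16=0x2D6
Byte[4]=84: continuation. acc=(acc<<6)|0x04=0xB584
Completed: cp=U+B584 (starts at byte 2)
Byte[5]=F0: 4-byte lead, need 3 cont bytes. acc=0x0
Byte[6]=AD: continuation. acc=(acc<<6)|0x2D=0x2D
Byte[7]=AE: continuation. acc=(acc<<6)|0x2E=0xB6E
Byte[8]=9D: continuation. acc=(acc<<6)|0x1D=0x2DB9D
Completed: cp=U+2DB9D (starts at byte 5)

Answer: U+03E1 U+B584 U+2DB9D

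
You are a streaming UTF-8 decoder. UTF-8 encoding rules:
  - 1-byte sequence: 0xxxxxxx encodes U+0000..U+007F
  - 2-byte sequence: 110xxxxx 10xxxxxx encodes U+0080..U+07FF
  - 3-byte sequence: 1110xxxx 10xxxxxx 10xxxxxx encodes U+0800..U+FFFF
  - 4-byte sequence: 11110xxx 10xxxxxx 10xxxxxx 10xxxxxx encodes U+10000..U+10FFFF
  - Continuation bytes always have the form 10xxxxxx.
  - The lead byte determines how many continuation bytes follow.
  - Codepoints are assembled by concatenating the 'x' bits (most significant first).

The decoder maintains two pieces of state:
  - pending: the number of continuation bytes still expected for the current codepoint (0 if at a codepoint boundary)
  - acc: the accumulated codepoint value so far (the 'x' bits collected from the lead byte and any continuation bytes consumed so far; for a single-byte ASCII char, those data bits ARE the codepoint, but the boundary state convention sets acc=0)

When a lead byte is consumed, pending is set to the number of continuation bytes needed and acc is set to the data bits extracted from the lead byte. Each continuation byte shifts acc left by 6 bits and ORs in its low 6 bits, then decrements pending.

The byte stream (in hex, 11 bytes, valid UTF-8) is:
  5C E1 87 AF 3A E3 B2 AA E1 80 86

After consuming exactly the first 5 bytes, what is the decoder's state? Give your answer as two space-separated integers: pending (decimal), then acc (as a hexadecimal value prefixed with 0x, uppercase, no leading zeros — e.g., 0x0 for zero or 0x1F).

Answer: 0 0x0

Derivation:
Byte[0]=5C: 1-byte. pending=0, acc=0x0
Byte[1]=E1: 3-byte lead. pending=2, acc=0x1
Byte[2]=87: continuation. acc=(acc<<6)|0x07=0x47, pending=1
Byte[3]=AF: continuation. acc=(acc<<6)|0x2F=0x11EF, pending=0
Byte[4]=3A: 1-byte. pending=0, acc=0x0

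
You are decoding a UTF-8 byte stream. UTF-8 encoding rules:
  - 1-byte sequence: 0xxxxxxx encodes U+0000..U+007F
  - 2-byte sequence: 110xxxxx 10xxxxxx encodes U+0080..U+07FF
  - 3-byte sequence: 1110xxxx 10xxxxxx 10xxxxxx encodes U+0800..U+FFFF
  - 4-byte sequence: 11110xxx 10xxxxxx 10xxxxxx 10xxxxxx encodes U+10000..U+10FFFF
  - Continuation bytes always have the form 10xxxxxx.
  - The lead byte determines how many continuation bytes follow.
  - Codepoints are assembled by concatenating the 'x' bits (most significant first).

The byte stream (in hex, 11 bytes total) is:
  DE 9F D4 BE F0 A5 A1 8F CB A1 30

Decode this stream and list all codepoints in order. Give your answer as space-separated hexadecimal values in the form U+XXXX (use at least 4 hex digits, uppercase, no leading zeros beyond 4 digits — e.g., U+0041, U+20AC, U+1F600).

Byte[0]=DE: 2-byte lead, need 1 cont bytes. acc=0x1E
Byte[1]=9F: continuation. acc=(acc<<6)|0x1F=0x79F
Completed: cp=U+079F (starts at byte 0)
Byte[2]=D4: 2-byte lead, need 1 cont bytes. acc=0x14
Byte[3]=BE: continuation. acc=(acc<<6)|0x3E=0x53E
Completed: cp=U+053E (starts at byte 2)
Byte[4]=F0: 4-byte lead, need 3 cont bytes. acc=0x0
Byte[5]=A5: continuation. acc=(acc<<6)|0x25=0x25
Byte[6]=A1: continuation. acc=(acc<<6)|0x21=0x961
Byte[7]=8F: continuation. acc=(acc<<6)|0x0F=0x2584F
Completed: cp=U+2584F (starts at byte 4)
Byte[8]=CB: 2-byte lead, need 1 cont bytes. acc=0xB
Byte[9]=A1: continuation. acc=(acc<<6)|0x21=0x2E1
Completed: cp=U+02E1 (starts at byte 8)
Byte[10]=30: 1-byte ASCII. cp=U+0030

Answer: U+079F U+053E U+2584F U+02E1 U+0030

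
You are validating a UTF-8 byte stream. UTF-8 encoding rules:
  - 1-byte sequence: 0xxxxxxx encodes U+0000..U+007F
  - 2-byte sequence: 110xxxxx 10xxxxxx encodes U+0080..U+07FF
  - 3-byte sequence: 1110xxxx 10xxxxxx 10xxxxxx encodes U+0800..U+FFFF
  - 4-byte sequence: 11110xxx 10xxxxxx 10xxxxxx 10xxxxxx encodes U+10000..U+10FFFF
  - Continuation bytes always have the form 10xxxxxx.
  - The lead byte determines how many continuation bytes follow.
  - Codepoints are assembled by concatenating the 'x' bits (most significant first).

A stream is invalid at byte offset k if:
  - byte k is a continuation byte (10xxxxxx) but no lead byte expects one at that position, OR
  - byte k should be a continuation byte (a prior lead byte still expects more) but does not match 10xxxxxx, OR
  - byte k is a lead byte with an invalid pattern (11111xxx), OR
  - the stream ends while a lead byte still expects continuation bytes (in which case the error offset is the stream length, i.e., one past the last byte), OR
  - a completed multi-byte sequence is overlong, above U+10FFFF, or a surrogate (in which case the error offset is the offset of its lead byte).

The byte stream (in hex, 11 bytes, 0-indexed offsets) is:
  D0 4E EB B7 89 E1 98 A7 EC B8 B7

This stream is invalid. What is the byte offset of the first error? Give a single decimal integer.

Answer: 1

Derivation:
Byte[0]=D0: 2-byte lead, need 1 cont bytes. acc=0x10
Byte[1]=4E: expected 10xxxxxx continuation. INVALID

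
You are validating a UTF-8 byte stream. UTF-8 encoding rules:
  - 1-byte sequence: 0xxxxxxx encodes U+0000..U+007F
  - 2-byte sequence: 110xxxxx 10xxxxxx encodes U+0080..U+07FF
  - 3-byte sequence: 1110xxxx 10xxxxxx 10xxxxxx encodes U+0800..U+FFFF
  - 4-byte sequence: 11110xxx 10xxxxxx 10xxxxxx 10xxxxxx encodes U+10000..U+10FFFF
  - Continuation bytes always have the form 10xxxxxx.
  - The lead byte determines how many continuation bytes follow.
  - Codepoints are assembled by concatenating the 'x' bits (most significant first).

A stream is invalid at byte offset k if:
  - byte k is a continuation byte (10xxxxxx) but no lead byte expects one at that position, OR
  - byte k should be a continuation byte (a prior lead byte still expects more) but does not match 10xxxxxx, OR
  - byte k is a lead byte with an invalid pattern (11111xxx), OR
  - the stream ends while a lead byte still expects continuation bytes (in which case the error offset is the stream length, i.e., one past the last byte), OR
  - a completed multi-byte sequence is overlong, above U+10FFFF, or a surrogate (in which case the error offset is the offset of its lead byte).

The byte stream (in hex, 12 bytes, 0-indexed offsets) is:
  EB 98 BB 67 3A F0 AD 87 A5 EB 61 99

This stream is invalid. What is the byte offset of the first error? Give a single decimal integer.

Answer: 10

Derivation:
Byte[0]=EB: 3-byte lead, need 2 cont bytes. acc=0xB
Byte[1]=98: continuation. acc=(acc<<6)|0x18=0x2D8
Byte[2]=BB: continuation. acc=(acc<<6)|0x3B=0xB63B
Completed: cp=U+B63B (starts at byte 0)
Byte[3]=67: 1-byte ASCII. cp=U+0067
Byte[4]=3A: 1-byte ASCII. cp=U+003A
Byte[5]=F0: 4-byte lead, need 3 cont bytes. acc=0x0
Byte[6]=AD: continuation. acc=(acc<<6)|0x2D=0x2D
Byte[7]=87: continuation. acc=(acc<<6)|0x07=0xB47
Byte[8]=A5: continuation. acc=(acc<<6)|0x25=0x2D1E5
Completed: cp=U+2D1E5 (starts at byte 5)
Byte[9]=EB: 3-byte lead, need 2 cont bytes. acc=0xB
Byte[10]=61: expected 10xxxxxx continuation. INVALID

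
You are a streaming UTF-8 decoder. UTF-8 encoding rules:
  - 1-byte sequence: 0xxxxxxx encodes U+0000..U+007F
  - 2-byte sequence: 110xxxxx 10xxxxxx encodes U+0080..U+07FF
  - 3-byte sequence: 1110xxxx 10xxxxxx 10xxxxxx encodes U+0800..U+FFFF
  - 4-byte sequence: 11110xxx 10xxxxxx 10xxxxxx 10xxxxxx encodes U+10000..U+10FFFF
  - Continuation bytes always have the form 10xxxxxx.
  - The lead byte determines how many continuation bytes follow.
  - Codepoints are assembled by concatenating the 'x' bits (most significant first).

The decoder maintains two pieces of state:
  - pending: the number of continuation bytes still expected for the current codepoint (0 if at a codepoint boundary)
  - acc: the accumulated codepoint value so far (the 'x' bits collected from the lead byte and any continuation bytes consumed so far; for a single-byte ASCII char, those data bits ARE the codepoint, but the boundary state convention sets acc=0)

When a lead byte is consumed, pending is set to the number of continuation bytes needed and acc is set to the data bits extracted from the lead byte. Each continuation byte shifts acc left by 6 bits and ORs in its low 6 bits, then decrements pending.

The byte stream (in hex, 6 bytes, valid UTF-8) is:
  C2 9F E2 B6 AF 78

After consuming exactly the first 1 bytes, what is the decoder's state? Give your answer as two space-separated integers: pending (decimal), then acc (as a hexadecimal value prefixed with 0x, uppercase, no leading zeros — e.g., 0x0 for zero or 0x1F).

Byte[0]=C2: 2-byte lead. pending=1, acc=0x2

Answer: 1 0x2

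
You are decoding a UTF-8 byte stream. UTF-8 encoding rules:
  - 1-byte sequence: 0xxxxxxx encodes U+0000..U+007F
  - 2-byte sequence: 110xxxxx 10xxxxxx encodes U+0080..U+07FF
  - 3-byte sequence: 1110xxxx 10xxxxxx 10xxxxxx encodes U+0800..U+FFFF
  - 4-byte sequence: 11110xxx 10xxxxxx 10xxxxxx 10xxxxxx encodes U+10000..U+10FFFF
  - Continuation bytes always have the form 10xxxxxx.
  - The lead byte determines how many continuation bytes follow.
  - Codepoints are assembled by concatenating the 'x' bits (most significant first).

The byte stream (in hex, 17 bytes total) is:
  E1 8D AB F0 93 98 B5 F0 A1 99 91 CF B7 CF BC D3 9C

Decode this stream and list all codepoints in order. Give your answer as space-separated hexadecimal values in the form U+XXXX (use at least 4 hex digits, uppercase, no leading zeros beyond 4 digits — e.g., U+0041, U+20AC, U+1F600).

Answer: U+136B U+13635 U+21651 U+03F7 U+03FC U+04DC

Derivation:
Byte[0]=E1: 3-byte lead, need 2 cont bytes. acc=0x1
Byte[1]=8D: continuation. acc=(acc<<6)|0x0D=0x4D
Byte[2]=AB: continuation. acc=(acc<<6)|0x2B=0x136B
Completed: cp=U+136B (starts at byte 0)
Byte[3]=F0: 4-byte lead, need 3 cont bytes. acc=0x0
Byte[4]=93: continuation. acc=(acc<<6)|0x13=0x13
Byte[5]=98: continuation. acc=(acc<<6)|0x18=0x4D8
Byte[6]=B5: continuation. acc=(acc<<6)|0x35=0x13635
Completed: cp=U+13635 (starts at byte 3)
Byte[7]=F0: 4-byte lead, need 3 cont bytes. acc=0x0
Byte[8]=A1: continuation. acc=(acc<<6)|0x21=0x21
Byte[9]=99: continuation. acc=(acc<<6)|0x19=0x859
Byte[10]=91: continuation. acc=(acc<<6)|0x11=0x21651
Completed: cp=U+21651 (starts at byte 7)
Byte[11]=CF: 2-byte lead, need 1 cont bytes. acc=0xF
Byte[12]=B7: continuation. acc=(acc<<6)|0x37=0x3F7
Completed: cp=U+03F7 (starts at byte 11)
Byte[13]=CF: 2-byte lead, need 1 cont bytes. acc=0xF
Byte[14]=BC: continuation. acc=(acc<<6)|0x3C=0x3FC
Completed: cp=U+03FC (starts at byte 13)
Byte[15]=D3: 2-byte lead, need 1 cont bytes. acc=0x13
Byte[16]=9C: continuation. acc=(acc<<6)|0x1C=0x4DC
Completed: cp=U+04DC (starts at byte 15)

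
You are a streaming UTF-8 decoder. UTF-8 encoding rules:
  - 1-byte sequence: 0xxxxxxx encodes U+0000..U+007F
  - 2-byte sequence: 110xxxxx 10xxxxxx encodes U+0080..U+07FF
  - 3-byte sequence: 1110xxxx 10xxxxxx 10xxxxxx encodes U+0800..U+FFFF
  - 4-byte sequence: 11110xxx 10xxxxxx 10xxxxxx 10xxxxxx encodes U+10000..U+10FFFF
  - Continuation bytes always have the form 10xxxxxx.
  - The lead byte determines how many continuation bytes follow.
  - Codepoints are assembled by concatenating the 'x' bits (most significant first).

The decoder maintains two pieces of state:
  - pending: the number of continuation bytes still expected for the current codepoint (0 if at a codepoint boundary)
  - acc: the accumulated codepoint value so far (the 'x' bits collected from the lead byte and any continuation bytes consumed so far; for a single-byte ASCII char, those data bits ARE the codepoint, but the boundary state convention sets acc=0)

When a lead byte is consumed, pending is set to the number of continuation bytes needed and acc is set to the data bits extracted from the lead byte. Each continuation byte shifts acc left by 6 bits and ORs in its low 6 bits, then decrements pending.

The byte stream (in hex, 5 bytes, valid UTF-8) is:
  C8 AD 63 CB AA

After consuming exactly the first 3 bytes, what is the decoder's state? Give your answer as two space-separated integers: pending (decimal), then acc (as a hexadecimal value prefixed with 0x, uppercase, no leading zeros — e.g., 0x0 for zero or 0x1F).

Answer: 0 0x0

Derivation:
Byte[0]=C8: 2-byte lead. pending=1, acc=0x8
Byte[1]=AD: continuation. acc=(acc<<6)|0x2D=0x22D, pending=0
Byte[2]=63: 1-byte. pending=0, acc=0x0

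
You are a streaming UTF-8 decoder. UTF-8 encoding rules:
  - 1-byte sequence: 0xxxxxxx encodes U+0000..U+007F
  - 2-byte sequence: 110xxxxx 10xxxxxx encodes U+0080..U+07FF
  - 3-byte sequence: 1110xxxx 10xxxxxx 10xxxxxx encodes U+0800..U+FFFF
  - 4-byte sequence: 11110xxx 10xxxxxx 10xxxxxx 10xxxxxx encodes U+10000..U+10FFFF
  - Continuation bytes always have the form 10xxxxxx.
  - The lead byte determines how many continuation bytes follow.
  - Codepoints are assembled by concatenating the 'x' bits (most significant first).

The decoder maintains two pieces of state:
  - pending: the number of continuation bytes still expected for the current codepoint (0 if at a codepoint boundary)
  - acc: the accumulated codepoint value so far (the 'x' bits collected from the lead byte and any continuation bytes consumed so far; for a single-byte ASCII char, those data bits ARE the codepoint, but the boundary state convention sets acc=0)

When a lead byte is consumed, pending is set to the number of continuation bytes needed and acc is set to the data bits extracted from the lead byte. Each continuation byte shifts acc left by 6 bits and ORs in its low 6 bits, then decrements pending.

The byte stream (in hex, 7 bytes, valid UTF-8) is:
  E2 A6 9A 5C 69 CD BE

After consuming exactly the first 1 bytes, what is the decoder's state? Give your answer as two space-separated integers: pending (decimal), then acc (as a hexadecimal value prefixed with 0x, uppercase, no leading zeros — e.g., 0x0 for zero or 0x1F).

Answer: 2 0x2

Derivation:
Byte[0]=E2: 3-byte lead. pending=2, acc=0x2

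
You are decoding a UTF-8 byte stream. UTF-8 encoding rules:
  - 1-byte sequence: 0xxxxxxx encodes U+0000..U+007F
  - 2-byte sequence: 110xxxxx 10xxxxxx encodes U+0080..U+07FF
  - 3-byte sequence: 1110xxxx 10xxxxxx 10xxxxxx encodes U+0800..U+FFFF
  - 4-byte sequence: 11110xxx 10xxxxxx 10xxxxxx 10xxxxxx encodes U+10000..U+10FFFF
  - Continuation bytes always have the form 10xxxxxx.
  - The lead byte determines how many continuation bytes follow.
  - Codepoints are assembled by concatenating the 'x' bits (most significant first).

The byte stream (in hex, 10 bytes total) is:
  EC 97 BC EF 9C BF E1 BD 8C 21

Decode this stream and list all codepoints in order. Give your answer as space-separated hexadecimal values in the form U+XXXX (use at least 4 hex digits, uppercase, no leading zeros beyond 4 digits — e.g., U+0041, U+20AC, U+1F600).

Byte[0]=EC: 3-byte lead, need 2 cont bytes. acc=0xC
Byte[1]=97: continuation. acc=(acc<<6)|0x17=0x317
Byte[2]=BC: continuation. acc=(acc<<6)|0x3C=0xC5FC
Completed: cp=U+C5FC (starts at byte 0)
Byte[3]=EF: 3-byte lead, need 2 cont bytes. acc=0xF
Byte[4]=9C: continuation. acc=(acc<<6)|0x1C=0x3DC
Byte[5]=BF: continuation. acc=(acc<<6)|0x3F=0xF73F
Completed: cp=U+F73F (starts at byte 3)
Byte[6]=E1: 3-byte lead, need 2 cont bytes. acc=0x1
Byte[7]=BD: continuation. acc=(acc<<6)|0x3D=0x7D
Byte[8]=8C: continuation. acc=(acc<<6)|0x0C=0x1F4C
Completed: cp=U+1F4C (starts at byte 6)
Byte[9]=21: 1-byte ASCII. cp=U+0021

Answer: U+C5FC U+F73F U+1F4C U+0021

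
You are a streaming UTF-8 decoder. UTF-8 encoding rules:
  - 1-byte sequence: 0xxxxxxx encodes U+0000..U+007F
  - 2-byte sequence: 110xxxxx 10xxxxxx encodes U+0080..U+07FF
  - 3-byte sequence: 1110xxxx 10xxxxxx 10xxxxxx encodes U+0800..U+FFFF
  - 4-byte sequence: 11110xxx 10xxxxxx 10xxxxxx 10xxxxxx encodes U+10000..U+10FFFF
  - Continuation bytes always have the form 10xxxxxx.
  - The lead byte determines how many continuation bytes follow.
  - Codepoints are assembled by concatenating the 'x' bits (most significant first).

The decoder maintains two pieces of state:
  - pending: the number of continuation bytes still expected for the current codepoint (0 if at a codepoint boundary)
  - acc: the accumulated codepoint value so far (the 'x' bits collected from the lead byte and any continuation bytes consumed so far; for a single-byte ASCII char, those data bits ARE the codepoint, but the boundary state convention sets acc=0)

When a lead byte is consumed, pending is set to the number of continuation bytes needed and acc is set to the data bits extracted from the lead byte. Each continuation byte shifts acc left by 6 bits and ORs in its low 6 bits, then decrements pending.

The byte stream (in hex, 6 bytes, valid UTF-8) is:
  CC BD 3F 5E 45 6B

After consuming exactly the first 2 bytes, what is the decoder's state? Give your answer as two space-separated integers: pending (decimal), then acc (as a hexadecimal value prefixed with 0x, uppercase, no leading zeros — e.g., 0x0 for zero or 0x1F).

Answer: 0 0x33D

Derivation:
Byte[0]=CC: 2-byte lead. pending=1, acc=0xC
Byte[1]=BD: continuation. acc=(acc<<6)|0x3D=0x33D, pending=0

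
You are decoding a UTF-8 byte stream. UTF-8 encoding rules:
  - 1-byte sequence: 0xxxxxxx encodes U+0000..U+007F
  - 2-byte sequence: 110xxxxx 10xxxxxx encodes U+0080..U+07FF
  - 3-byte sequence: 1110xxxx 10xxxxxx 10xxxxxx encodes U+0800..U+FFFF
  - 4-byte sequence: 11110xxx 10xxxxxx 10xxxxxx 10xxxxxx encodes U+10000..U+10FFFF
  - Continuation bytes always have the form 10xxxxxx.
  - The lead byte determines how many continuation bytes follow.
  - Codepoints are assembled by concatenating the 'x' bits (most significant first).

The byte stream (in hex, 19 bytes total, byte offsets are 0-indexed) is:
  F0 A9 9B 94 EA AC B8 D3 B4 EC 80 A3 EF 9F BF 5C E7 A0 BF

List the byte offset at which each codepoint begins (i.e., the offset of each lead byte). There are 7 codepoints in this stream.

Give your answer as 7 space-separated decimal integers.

Byte[0]=F0: 4-byte lead, need 3 cont bytes. acc=0x0
Byte[1]=A9: continuation. acc=(acc<<6)|0x29=0x29
Byte[2]=9B: continuation. acc=(acc<<6)|0x1B=0xA5B
Byte[3]=94: continuation. acc=(acc<<6)|0x14=0x296D4
Completed: cp=U+296D4 (starts at byte 0)
Byte[4]=EA: 3-byte lead, need 2 cont bytes. acc=0xA
Byte[5]=AC: continuation. acc=(acc<<6)|0x2C=0x2AC
Byte[6]=B8: continuation. acc=(acc<<6)|0x38=0xAB38
Completed: cp=U+AB38 (starts at byte 4)
Byte[7]=D3: 2-byte lead, need 1 cont bytes. acc=0x13
Byte[8]=B4: continuation. acc=(acc<<6)|0x34=0x4F4
Completed: cp=U+04F4 (starts at byte 7)
Byte[9]=EC: 3-byte lead, need 2 cont bytes. acc=0xC
Byte[10]=80: continuation. acc=(acc<<6)|0x00=0x300
Byte[11]=A3: continuation. acc=(acc<<6)|0x23=0xC023
Completed: cp=U+C023 (starts at byte 9)
Byte[12]=EF: 3-byte lead, need 2 cont bytes. acc=0xF
Byte[13]=9F: continuation. acc=(acc<<6)|0x1F=0x3DF
Byte[14]=BF: continuation. acc=(acc<<6)|0x3F=0xF7FF
Completed: cp=U+F7FF (starts at byte 12)
Byte[15]=5C: 1-byte ASCII. cp=U+005C
Byte[16]=E7: 3-byte lead, need 2 cont bytes. acc=0x7
Byte[17]=A0: continuation. acc=(acc<<6)|0x20=0x1E0
Byte[18]=BF: continuation. acc=(acc<<6)|0x3F=0x783F
Completed: cp=U+783F (starts at byte 16)

Answer: 0 4 7 9 12 15 16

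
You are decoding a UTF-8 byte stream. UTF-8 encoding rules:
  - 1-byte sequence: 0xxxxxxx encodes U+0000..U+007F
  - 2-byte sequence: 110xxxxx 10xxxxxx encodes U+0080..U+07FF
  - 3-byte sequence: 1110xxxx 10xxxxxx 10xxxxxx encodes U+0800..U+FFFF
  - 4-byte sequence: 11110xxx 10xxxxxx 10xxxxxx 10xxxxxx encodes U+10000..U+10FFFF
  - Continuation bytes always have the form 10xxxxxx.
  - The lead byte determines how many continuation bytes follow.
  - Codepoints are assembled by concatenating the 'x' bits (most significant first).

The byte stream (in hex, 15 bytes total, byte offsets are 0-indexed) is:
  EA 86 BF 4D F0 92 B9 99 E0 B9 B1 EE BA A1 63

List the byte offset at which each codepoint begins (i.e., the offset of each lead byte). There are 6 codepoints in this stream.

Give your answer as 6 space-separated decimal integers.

Byte[0]=EA: 3-byte lead, need 2 cont bytes. acc=0xA
Byte[1]=86: continuation. acc=(acc<<6)|0x06=0x286
Byte[2]=BF: continuation. acc=(acc<<6)|0x3F=0xA1BF
Completed: cp=U+A1BF (starts at byte 0)
Byte[3]=4D: 1-byte ASCII. cp=U+004D
Byte[4]=F0: 4-byte lead, need 3 cont bytes. acc=0x0
Byte[5]=92: continuation. acc=(acc<<6)|0x12=0x12
Byte[6]=B9: continuation. acc=(acc<<6)|0x39=0x4B9
Byte[7]=99: continuation. acc=(acc<<6)|0x19=0x12E59
Completed: cp=U+12E59 (starts at byte 4)
Byte[8]=E0: 3-byte lead, need 2 cont bytes. acc=0x0
Byte[9]=B9: continuation. acc=(acc<<6)|0x39=0x39
Byte[10]=B1: continuation. acc=(acc<<6)|0x31=0xE71
Completed: cp=U+0E71 (starts at byte 8)
Byte[11]=EE: 3-byte lead, need 2 cont bytes. acc=0xE
Byte[12]=BA: continuation. acc=(acc<<6)|0x3A=0x3BA
Byte[13]=A1: continuation. acc=(acc<<6)|0x21=0xEEA1
Completed: cp=U+EEA1 (starts at byte 11)
Byte[14]=63: 1-byte ASCII. cp=U+0063

Answer: 0 3 4 8 11 14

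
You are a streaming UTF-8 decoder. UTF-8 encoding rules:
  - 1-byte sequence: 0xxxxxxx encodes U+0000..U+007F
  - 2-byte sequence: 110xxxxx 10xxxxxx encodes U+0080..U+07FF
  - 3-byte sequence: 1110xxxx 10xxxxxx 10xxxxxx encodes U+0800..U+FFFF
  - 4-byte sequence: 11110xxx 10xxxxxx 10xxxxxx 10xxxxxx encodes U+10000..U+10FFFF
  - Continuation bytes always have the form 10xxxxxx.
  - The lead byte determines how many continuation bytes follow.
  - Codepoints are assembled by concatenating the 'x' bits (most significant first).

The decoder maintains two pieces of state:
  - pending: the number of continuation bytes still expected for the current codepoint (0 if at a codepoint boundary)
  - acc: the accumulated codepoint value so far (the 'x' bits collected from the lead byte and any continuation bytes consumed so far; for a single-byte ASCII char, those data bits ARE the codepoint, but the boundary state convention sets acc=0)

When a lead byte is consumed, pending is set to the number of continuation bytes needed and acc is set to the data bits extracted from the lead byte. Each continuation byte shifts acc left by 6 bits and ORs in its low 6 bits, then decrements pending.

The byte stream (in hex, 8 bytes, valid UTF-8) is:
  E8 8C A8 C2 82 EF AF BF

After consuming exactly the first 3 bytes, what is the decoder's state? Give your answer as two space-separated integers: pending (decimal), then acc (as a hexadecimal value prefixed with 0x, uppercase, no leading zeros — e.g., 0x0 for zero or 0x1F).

Answer: 0 0x8328

Derivation:
Byte[0]=E8: 3-byte lead. pending=2, acc=0x8
Byte[1]=8C: continuation. acc=(acc<<6)|0x0C=0x20C, pending=1
Byte[2]=A8: continuation. acc=(acc<<6)|0x28=0x8328, pending=0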